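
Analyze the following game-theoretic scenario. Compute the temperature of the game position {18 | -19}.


The game is {18 | -19}, a switch {a | b} with numbers a > b.
Cooling {a | b} by t gives {a - t | b + t}, which stops being hot when a - t = b + t, i.e. at t = (a - b)/2. So the temperature of a switch is (a - b)/2.
Temperature = (Left option - Right option) / 2
= (18 - (-19)) / 2
= 37 / 2
= 37/2

37/2


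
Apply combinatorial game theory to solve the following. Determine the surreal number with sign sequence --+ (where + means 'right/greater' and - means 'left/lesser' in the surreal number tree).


Sign expansion: --+
Rule: track bounds (lo, hi), initially (-inf, +inf). On '+', the current value becomes lo and we move to the simplest number in (value, hi): value + 1 if hi = +inf, otherwise the midpoint (value + hi)/2. On '-', the current value becomes hi and we move to value - 1 if lo = -inf, otherwise the midpoint (lo + value)/2.
Start at 0.
Step 1: sign = -, move left. Bounds: (-inf, 0). Value = -1
Step 2: sign = -, move left. Bounds: (-inf, -1). Value = -2
Step 3: sign = +, move right. Bounds: (-2, -1). Value = -3/2
The surreal number with sign expansion --+ is -3/2.

-3/2


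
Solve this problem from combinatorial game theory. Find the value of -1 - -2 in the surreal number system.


x = -1, y = -2
x - y = -1 - -2 = 1

1


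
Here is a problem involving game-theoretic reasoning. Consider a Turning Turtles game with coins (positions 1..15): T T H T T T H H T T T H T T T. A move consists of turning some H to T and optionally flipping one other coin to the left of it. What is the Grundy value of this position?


Coins: T T H T T T H H T T T H T T T
Key fact: a single head at position k behaves exactly like a Nim heap of size k (turning it to T and optionally flipping a coin at j < k corresponds to moving the heap from k to j, or to 0), and heads combine as a disjunctive sum (two heads at the same place would cancel, matching j XOR j = 0). So the Nim-value is the XOR of the 1-indexed positions of the heads.
Face-up positions (1-indexed): [3, 7, 8, 12]
XOR 0 with 3: 0 XOR 3 = 3
XOR 3 with 7: 3 XOR 7 = 4
XOR 4 with 8: 4 XOR 8 = 12
XOR 12 with 12: 12 XOR 12 = 0
Nim-value = 0

0


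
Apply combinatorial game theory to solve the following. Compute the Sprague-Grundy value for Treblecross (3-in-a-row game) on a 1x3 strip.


Treblecross: place X on empty cells; 3-in-a-row wins.
Playing within two cells of an existing X lets the opponent win at once, so sensible play treats the cells i-2..i+2 around each X as dead. The player left with no safe cell loses, so this is a normal-play take-away game on strips of safe cells.
Placing X at cell i (0-indexed) of a strip of k safe cells leaves independent strips of sizes max(0, i-2) and max(0, k-i-3). Hence G(k) = mex{ G(max(0,i-2)) XOR G(max(0,k-i-3)) : 0 <= i < k }, with G(0) = 0.
G(1): splits (0,0):0^0=0 -> mex({0}) = 1
G(2): splits (0,0):0^0=0 -> mex({0}) = 1
G(3): splits (0,0):0^0=0 -> mex({0}) = 1
Therefore G(3) = 1.

1


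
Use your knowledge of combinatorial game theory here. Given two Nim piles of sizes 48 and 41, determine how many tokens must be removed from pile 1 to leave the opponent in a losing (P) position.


Piles: 48 and 41
Current XOR: 48 XOR 41 = 25 (non-zero, so this is an N-position).
To make the XOR zero, we need to find a move that balances the piles.
For pile 1 (size 48): target = 48 XOR 25 = 41
We reduce pile 1 from 48 to 41.
Tokens removed: 48 - 41 = 7
Verification: 41 XOR 41 = 0

7


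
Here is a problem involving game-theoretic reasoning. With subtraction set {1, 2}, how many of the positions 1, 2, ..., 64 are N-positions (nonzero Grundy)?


Subtraction set S = {1, 2}, so G(n) = n mod 3.
G(n) = 0 when n is a multiple of 3.
Multiples of 3 in [1, 64]: 21
N-positions (nonzero Grundy) = 64 - 21 = 43

43


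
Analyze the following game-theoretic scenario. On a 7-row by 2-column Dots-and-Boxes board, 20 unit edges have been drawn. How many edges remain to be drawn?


Grid: 7 x 2 boxes, i.e. 8 rows and 3 columns of dots.
Horizontal edges: (rows + 1) * cols = 8 * 2 = 16
Vertical edges: rows * (cols + 1) = 7 * 3 = 21
Total edges: 16 + 21 = 37
Edges drawn: 20
Remaining: 37 - 20 = 17

17


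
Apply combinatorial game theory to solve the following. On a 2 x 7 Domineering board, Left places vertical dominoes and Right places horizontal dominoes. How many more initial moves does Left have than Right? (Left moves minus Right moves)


Board is 2 x 7 (rows x cols).
Left (vertical) placements: (rows-1) * cols = 1 * 7 = 7
Right (horizontal) placements: rows * (cols-1) = 2 * 6 = 12
Advantage = Left - Right = 7 - 12 = -5

-5


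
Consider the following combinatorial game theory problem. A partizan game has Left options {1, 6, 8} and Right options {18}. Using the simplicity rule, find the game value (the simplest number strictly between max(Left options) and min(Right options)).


Left options: {1, 6, 8}, max = 8
Right options: {18}, min = 18
All options are numbers and max(Left) < min(Right), so by the simplicity theorem the value is the simplest (earliest-born) number strictly between 8 and 18.
Integers 9 through 17 all lie strictly between 8 and 18.
Among integers, the simplest (lowest birthday = smallest |n|; 0 is born on day 0, +-n on day n) is 9.
No non-integer in the interval can be simpler: if x is a non-integer in the interval, then floor(x) or ceil(x) also lies in the interval (the interval contains an integer), and both are proper prefixes of x's sign expansion, i.e. born earlier. So the game value is 9.
Game value = 9

9


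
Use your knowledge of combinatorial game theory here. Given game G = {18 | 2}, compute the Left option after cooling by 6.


Original game: {18 | 2} (a switch {a | b} with a > b).
Cooling by t (for t below the temperature (a - b)/2 = 8) taxes each move by t: {a | b} cooled by t is {a - t | b + t}.
Cooling amount: t = 6
Cooled Left option: 18 - 6 = 12
Cooled Right option: 2 + 6 = 8
Cooled game: {12 | 8}
Left option = 12

12


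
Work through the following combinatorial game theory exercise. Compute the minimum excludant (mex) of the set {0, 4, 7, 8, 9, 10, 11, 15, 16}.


Set = {0, 4, 7, 8, 9, 10, 11, 15, 16}
0 is in the set.
1 is NOT in the set. This is the mex.
mex = 1

1


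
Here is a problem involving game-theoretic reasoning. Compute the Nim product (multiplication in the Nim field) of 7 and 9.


Nim multiplication is bilinear over XOR: (u XOR v) * w = (u*w) XOR (v*w).
So we split each operand into its bit components and XOR the pairwise Nim products.
7 = 1 + 2 + 4 (as XOR of powers of 2).
9 = 1 + 8 (as XOR of powers of 2).
Using the standard Nim-product table on single bits:
  2*2 = 3,   2*4 = 8,   2*8 = 12,
  4*4 = 6,   4*8 = 11,  8*8 = 13,
and  1*x = x (identity), k*l = l*k (commutative).
Pairwise Nim products:
  1 * 1 = 1
  1 * 8 = 8
  2 * 1 = 2
  2 * 8 = 12
  4 * 1 = 4
  4 * 8 = 11
XOR them: 1 XOR 8 XOR 2 XOR 12 XOR 4 XOR 11 = 8.
Result: 7 * 9 = 8 (in Nim).

8


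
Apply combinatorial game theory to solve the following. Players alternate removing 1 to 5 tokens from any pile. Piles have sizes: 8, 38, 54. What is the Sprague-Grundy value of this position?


Subtraction set: {1, 2, 3, 4, 5}
For this subtraction set, G(n) = n mod 6 (period = max + 1 = 6).
Pile 1 (size 8): G(8) = 8 mod 6 = 2
Pile 2 (size 38): G(38) = 38 mod 6 = 2
Pile 3 (size 54): G(54) = 54 mod 6 = 0
Total Grundy value = XOR of all: 2 XOR 2 XOR 0 = 0

0


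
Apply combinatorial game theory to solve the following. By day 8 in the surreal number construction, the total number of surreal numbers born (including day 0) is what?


Day 0: {|} = 0 is born. Count = 1.
Day n: the number of surreal numbers born by day n is 2^(n+1) - 1.
By day 0: 2^1 - 1 = 1
By day 1: 2^2 - 1 = 3
By day 2: 2^3 - 1 = 7
By day 3: 2^4 - 1 = 15
By day 4: 2^5 - 1 = 31
By day 5: 2^6 - 1 = 63
By day 6: 2^7 - 1 = 127
By day 7: 2^8 - 1 = 255
By day 8: 2^9 - 1 = 511
By day 8: 511 surreal numbers.

511


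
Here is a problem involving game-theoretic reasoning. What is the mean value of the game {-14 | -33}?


Game = {-14 | -33}, a switch {a | b} with numbers a > b.
Its thermograph has left wall a - t and right wall b + t, which meet at t = (a - b)/2, where both equal (a + b)/2. So the mast (mean value) is at (a + b)/2.
Mean = (-14 + (-33))/2 = -47/2 = -47/2

-47/2


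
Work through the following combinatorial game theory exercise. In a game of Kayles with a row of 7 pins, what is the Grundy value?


Kayles: a move removes 1 or 2 adjacent pins from a contiguous row.
Removing pins from a row of k leaves two independent rows (a, b) with a + b = k - 1 (one pin) or a + b = k - 2 (two pins); an end removal gives a = 0.
By Sprague-Grundy, G(k) = mex{ G(a) XOR G(b) } over all these splits. G(0) = 0.
G(1): splits (0,0):0^0=0 -> mex({0}) = 1
G(2): splits (0,1):0^1=1 (0,0):0^0=0 -> mex({0, 1}) = 2
G(3): splits (0,2):0^2=2 (1,1):1^1=0 (0,1):0^1=1 -> mex({0, 1, 2}) = 3
G(4): splits (0,3):0^3=3 (1,2):1^2=3 (0,2):0^2=2 (1,1):1^1=0 -> mex({0, 2, 3}) = 1
G(5): splits (0,4):0^1=1 (1,3):1^3=2 (2,2):2^2=0 (0,3):0^3=3 (1,2):1^2=3 -> mex({0, 1, 2, 3}) = 4
G(6) = mex({0, 1, 2, 4}) = 3
G(7) = mex({0, 1, 3, 4, 5}) = 2
Therefore G(7) = 2.

2


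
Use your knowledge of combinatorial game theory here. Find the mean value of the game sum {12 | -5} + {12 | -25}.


G1 = {12 | -5}, G2 = {12 | -25}
Each is a switch {a | b} with numbers a > b; its mean value is (a + b)/2, and mean value is additive over game sums: m(G1 + G2) = m(G1) + m(G2).
Mean of G1 = (12 + (-5))/2 = 7/2 = 7/2
Mean of G2 = (12 + (-25))/2 = -13/2 = -13/2
Mean of G1 + G2 = 7/2 + -13/2 = -3

-3


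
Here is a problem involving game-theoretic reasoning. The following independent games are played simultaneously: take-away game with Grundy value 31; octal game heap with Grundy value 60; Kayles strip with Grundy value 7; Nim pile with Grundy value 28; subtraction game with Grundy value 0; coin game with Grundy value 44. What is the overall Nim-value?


By the Sprague-Grundy theorem, the Grundy value of a sum of games is the XOR of individual Grundy values.
take-away game: Grundy value = 31. Running XOR: 0 XOR 31 = 31
octal game heap: Grundy value = 60. Running XOR: 31 XOR 60 = 35
Kayles strip: Grundy value = 7. Running XOR: 35 XOR 7 = 36
Nim pile: Grundy value = 28. Running XOR: 36 XOR 28 = 56
subtraction game: Grundy value = 0. Running XOR: 56 XOR 0 = 56
coin game: Grundy value = 44. Running XOR: 56 XOR 44 = 20
The combined Grundy value is 20.

20


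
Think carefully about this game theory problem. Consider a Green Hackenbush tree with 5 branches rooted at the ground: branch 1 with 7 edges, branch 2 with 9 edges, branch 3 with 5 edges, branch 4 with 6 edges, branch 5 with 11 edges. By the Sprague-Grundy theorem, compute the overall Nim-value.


The tree has 5 branches from the ground vertex.
In Green Hackenbush, the Nim-value of a simple path of length k is k.
Branch 1: length 7, Nim-value = 7
Branch 2: length 9, Nim-value = 9
Branch 3: length 5, Nim-value = 5
Branch 4: length 6, Nim-value = 6
Branch 5: length 11, Nim-value = 11
Total Nim-value = XOR of all branch values:
0 XOR 7 = 7
7 XOR 9 = 14
14 XOR 5 = 11
11 XOR 6 = 13
13 XOR 11 = 6
Nim-value of the tree = 6

6


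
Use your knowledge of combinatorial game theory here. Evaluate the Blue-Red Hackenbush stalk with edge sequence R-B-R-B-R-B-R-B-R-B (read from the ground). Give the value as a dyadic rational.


Edges (from ground): R-B-R-B-R-B-R-B-R-B
By Berlekamp's sign-expansion rule, a Blue-Red Hackenbush stalk has the value of the surreal number whose sign sequence is the edge sequence with B -> + and R -> -.
Sign sequence: -+-+-+-+-+
Trace the sign expansion in the surreal number tree, starting from 0:
Edge 1: R (sign -) -> bounds (-inf, 0), value = -1
Edge 2: B (sign +) -> bounds (-1, 0), value = -1/2
Edge 3: R (sign -) -> bounds (-1, -1/2), value = -3/4
Edge 4: B (sign +) -> bounds (-3/4, -1/2), value = -5/8
Edge 5: R (sign -) -> bounds (-3/4, -5/8), value = -11/16
Edge 6: B (sign +) -> bounds (-11/16, -5/8), value = -21/32
Edge 7: R (sign -) -> bounds (-11/16, -21/32), value = -43/64
Edge 8: B (sign +) -> bounds (-43/64, -21/32), value = -85/128
Edge 9: R (sign -) -> bounds (-43/64, -85/128), value = -171/256
Edge 10: B (sign +) -> bounds (-171/256, -85/128), value = -341/512
Game value = -341/512

-341/512


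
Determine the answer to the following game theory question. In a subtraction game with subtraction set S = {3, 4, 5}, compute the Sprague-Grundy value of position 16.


The subtraction set is S = {3, 4, 5}.
G(k) = mex{ G(k - s) : s in S, s <= k }. We compute iteratively: G(0) = 0.
G(1) = mex({}) = 0
G(2) = mex({}) = 0
G(3) = mex({0}) = 1
G(4) = mex({0}) = 1
G(5) = mex({0}) = 1
G(6) = mex({0, 1}) = 2
G(7) = mex({0, 1}) = 2
G(8) = mex({1}) = 0
G(9) = mex({1, 2}) = 0
G(10) = mex({1, 2}) = 0
G(11) = mex({0, 2}) = 1
G(12) = mex({0, 2}) = 1
Observe that G(8)..G(12) = 0, 0, 0, 1, 1 repeats G(0)..G(4) = 0, 0, 0, 1, 1.
For k >= max(S) = 5, G(k) is determined by the previous 5 values G(k-5)..G(k-1); a window of 5 consecutive values has recurred shifted by 8, so by induction G(k + 8) = G(k) for all k >= 0: the sequence is periodic from the start with period 8.
One period: G(0..7) = 0, 0, 0, 1, 1, 1, 2, 2.
16 mod 8 = 0, so G(16) = G(0) = 0.

0


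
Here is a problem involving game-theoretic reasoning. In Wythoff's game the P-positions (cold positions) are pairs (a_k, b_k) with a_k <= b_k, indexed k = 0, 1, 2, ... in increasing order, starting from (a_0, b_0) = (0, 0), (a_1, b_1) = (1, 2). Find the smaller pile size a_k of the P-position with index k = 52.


By Wythoff's theorem, a_k = floor(k * phi) and b_k = floor(k * phi^2) = a_k + k, where phi = (1 + sqrt(5))/2 is the golden ratio.
phi = (1 + sqrt(5))/2 = 1.618034
k = 52
k * phi = 52 * 1.618034 = 84.137767
a_52 = floor(k * phi) = 84

84


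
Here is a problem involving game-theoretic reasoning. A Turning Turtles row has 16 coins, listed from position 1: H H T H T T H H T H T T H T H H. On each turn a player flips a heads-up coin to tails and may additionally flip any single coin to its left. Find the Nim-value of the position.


Coins: H H T H T T H H T H T T H T H H
Key fact: a single head at position k behaves exactly like a Nim heap of size k (turning it to T and optionally flipping a coin at j < k corresponds to moving the heap from k to j, or to 0), and heads combine as a disjunctive sum (two heads at the same place would cancel, matching j XOR j = 0). So the Nim-value is the XOR of the 1-indexed positions of the heads.
Face-up positions (1-indexed): [1, 2, 4, 7, 8, 10, 13, 15, 16]
XOR 0 with 1: 0 XOR 1 = 1
XOR 1 with 2: 1 XOR 2 = 3
XOR 3 with 4: 3 XOR 4 = 7
XOR 7 with 7: 7 XOR 7 = 0
XOR 0 with 8: 0 XOR 8 = 8
XOR 8 with 10: 8 XOR 10 = 2
XOR 2 with 13: 2 XOR 13 = 15
XOR 15 with 15: 15 XOR 15 = 0
XOR 0 with 16: 0 XOR 16 = 16
Nim-value = 16

16


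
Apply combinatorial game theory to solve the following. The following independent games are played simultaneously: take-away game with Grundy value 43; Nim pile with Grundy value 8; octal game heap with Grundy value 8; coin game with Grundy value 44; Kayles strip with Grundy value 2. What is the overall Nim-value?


By the Sprague-Grundy theorem, the Grundy value of a sum of games is the XOR of individual Grundy values.
take-away game: Grundy value = 43. Running XOR: 0 XOR 43 = 43
Nim pile: Grundy value = 8. Running XOR: 43 XOR 8 = 35
octal game heap: Grundy value = 8. Running XOR: 35 XOR 8 = 43
coin game: Grundy value = 44. Running XOR: 43 XOR 44 = 7
Kayles strip: Grundy value = 2. Running XOR: 7 XOR 2 = 5
The combined Grundy value is 5.

5


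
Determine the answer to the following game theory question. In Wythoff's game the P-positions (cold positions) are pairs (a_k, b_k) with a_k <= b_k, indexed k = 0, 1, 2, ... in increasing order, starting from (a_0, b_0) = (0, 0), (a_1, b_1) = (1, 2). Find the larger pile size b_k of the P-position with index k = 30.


By Wythoff's theorem, a_k = floor(k * phi) and b_k = floor(k * phi^2) = a_k + k, where phi = (1 + sqrt(5))/2 is the golden ratio.
phi = (1 + sqrt(5))/2 = 1.618034
phi^2 = phi + 1 = 2.618034
k = 30
k * phi^2 = 30 * 2.618034 = 78.541020
b_30 = floor(k * phi^2) = 78 (check: a_30 + k = 48 + 30 = 78)

78


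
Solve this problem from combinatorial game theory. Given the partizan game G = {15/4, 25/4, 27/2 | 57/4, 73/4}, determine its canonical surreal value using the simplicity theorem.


Left options: {15/4, 25/4, 27/2}, max = 27/2
Right options: {57/4, 73/4}, min = 57/4
All options are numbers and max(Left) < min(Right), so by the simplicity theorem the value is the simplest (earliest-born) number strictly between 27/2 and 57/4.
The only integer strictly between 27/2 and 57/4 is 14.
No non-integer in the interval can be simpler: if x is a non-integer in the interval, then floor(x) or ceil(x) also lies in the interval (the interval contains an integer), and both are proper prefixes of x's sign expansion, i.e. born earlier. So the game value is 14.
Game value = 14

14


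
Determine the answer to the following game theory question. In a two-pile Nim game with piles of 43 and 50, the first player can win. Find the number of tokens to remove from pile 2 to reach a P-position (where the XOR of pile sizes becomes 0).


Piles: 43 and 50
Current XOR: 43 XOR 50 = 25 (non-zero, so this is an N-position).
To make the XOR zero, we need to find a move that balances the piles.
For pile 2 (size 50): target = 50 XOR 25 = 43
We reduce pile 2 from 50 to 43.
Tokens removed: 50 - 43 = 7
Verification: 43 XOR 43 = 0

7


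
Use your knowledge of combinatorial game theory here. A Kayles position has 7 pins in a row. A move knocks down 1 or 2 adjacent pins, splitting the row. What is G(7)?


Kayles: a move removes 1 or 2 adjacent pins from a contiguous row.
Removing pins from a row of k leaves two independent rows (a, b) with a + b = k - 1 (one pin) or a + b = k - 2 (two pins); an end removal gives a = 0.
By Sprague-Grundy, G(k) = mex{ G(a) XOR G(b) } over all these splits. G(0) = 0.
G(1): splits (0,0):0^0=0 -> mex({0}) = 1
G(2): splits (0,1):0^1=1 (0,0):0^0=0 -> mex({0, 1}) = 2
G(3): splits (0,2):0^2=2 (1,1):1^1=0 (0,1):0^1=1 -> mex({0, 1, 2}) = 3
G(4): splits (0,3):0^3=3 (1,2):1^2=3 (0,2):0^2=2 (1,1):1^1=0 -> mex({0, 2, 3}) = 1
G(5): splits (0,4):0^1=1 (1,3):1^3=2 (2,2):2^2=0 (0,3):0^3=3 (1,2):1^2=3 -> mex({0, 1, 2, 3}) = 4
G(6) = mex({0, 1, 2, 4}) = 3
G(7) = mex({0, 1, 3, 4, 5}) = 2
Therefore G(7) = 2.

2


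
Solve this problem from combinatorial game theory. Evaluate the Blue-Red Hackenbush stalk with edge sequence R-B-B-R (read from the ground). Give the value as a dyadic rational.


Edges (from ground): R-B-B-R
By Berlekamp's sign-expansion rule, a Blue-Red Hackenbush stalk has the value of the surreal number whose sign sequence is the edge sequence with B -> + and R -> -.
Sign sequence: -++-
Trace the sign expansion in the surreal number tree, starting from 0:
Edge 1: R (sign -) -> bounds (-inf, 0), value = -1
Edge 2: B (sign +) -> bounds (-1, 0), value = -1/2
Edge 3: B (sign +) -> bounds (-1/2, 0), value = -1/4
Edge 4: R (sign -) -> bounds (-1/2, -1/4), value = -3/8
Game value = -3/8

-3/8


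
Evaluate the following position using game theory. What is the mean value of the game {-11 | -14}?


Game = {-11 | -14}, a switch {a | b} with numbers a > b.
Its thermograph has left wall a - t and right wall b + t, which meet at t = (a - b)/2, where both equal (a + b)/2. So the mast (mean value) is at (a + b)/2.
Mean = (-11 + (-14))/2 = -25/2 = -25/2

-25/2


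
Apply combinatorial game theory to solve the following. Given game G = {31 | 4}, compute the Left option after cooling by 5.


Original game: {31 | 4} (a switch {a | b} with a > b).
Cooling by t (for t below the temperature (a - b)/2 = 27/2) taxes each move by t: {a | b} cooled by t is {a - t | b + t}.
Cooling amount: t = 5
Cooled Left option: 31 - 5 = 26
Cooled Right option: 4 + 5 = 9
Cooled game: {26 | 9}
Left option = 26

26


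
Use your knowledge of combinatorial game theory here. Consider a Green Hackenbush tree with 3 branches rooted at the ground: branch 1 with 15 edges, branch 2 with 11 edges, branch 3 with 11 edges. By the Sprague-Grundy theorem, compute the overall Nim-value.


The tree has 3 branches from the ground vertex.
In Green Hackenbush, the Nim-value of a simple path of length k is k.
Branch 1: length 15, Nim-value = 15
Branch 2: length 11, Nim-value = 11
Branch 3: length 11, Nim-value = 11
Total Nim-value = XOR of all branch values:
0 XOR 15 = 15
15 XOR 11 = 4
4 XOR 11 = 15
Nim-value of the tree = 15

15


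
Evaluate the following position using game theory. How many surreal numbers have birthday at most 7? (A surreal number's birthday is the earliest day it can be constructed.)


Day 0: {|} = 0 is born. Count = 1.
Day n: the number of surreal numbers born by day n is 2^(n+1) - 1.
By day 0: 2^1 - 1 = 1
By day 1: 2^2 - 1 = 3
By day 2: 2^3 - 1 = 7
By day 3: 2^4 - 1 = 15
By day 4: 2^5 - 1 = 31
By day 5: 2^6 - 1 = 63
By day 6: 2^7 - 1 = 127
By day 7: 2^8 - 1 = 255
By day 7: 255 surreal numbers.

255


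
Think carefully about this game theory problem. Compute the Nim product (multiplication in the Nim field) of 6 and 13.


Nim multiplication is bilinear over XOR: (u XOR v) * w = (u*w) XOR (v*w).
So we split each operand into its bit components and XOR the pairwise Nim products.
6 = 2 + 4 (as XOR of powers of 2).
13 = 1 + 4 + 8 (as XOR of powers of 2).
Using the standard Nim-product table on single bits:
  2*2 = 3,   2*4 = 8,   2*8 = 12,
  4*4 = 6,   4*8 = 11,  8*8 = 13,
and  1*x = x (identity), k*l = l*k (commutative).
Pairwise Nim products:
  2 * 1 = 2
  2 * 4 = 8
  2 * 8 = 12
  4 * 1 = 4
  4 * 4 = 6
  4 * 8 = 11
XOR them: 2 XOR 8 XOR 12 XOR 4 XOR 6 XOR 11 = 15.
Result: 6 * 13 = 15 (in Nim).

15


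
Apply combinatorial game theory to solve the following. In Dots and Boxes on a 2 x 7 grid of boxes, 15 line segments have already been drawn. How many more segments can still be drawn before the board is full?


Grid: 2 x 7 boxes, i.e. 3 rows and 8 columns of dots.
Horizontal edges: (rows + 1) * cols = 3 * 7 = 21
Vertical edges: rows * (cols + 1) = 2 * 8 = 16
Total edges: 21 + 16 = 37
Edges drawn: 15
Remaining: 37 - 15 = 22

22


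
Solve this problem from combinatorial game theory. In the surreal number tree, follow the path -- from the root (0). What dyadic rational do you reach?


Sign expansion: --
Rule: track bounds (lo, hi), initially (-inf, +inf). On '+', the current value becomes lo and we move to the simplest number in (value, hi): value + 1 if hi = +inf, otherwise the midpoint (value + hi)/2. On '-', the current value becomes hi and we move to value - 1 if lo = -inf, otherwise the midpoint (lo + value)/2.
Start at 0.
Step 1: sign = -, move left. Bounds: (-inf, 0). Value = -1
Step 2: sign = -, move left. Bounds: (-inf, -1). Value = -2
The surreal number with sign expansion -- is -2.

-2


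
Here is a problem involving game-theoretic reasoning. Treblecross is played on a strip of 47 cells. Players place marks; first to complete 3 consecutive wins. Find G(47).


Treblecross: place X on empty cells; 3-in-a-row wins.
Playing within two cells of an existing X lets the opponent win at once, so sensible play treats the cells i-2..i+2 around each X as dead. The player left with no safe cell loses, so this is a normal-play take-away game on strips of safe cells.
Placing X at cell i (0-indexed) of a strip of k safe cells leaves independent strips of sizes max(0, i-2) and max(0, k-i-3). Hence G(k) = mex{ G(max(0,i-2)) XOR G(max(0,k-i-3)) : 0 <= i < k }, with G(0) = 0.
G(1): splits (0,0):0^0=0 -> mex({0}) = 1
G(2): splits (0,0):0^0=0 -> mex({0}) = 1
G(3): splits (0,0):0^0=0 -> mex({0}) = 1
G(4): splits (0,1):0^1=1 (0,0):0^0=0 -> mex({0, 1}) = 2
G(5): splits (0,2):0^1=1 (0,1):0^1=1 (0,0):0^0=0 -> mex({0, 1}) = 2
G(6) = mex({1}) = 0
G(7) = mex({0, 1, 2}) = 3
G(8) = mex({0, 1, 2}) = 3
G(9) = mex({0, 2}) = 1
G(10) = mex({0, 2, 3}) = 1
G(11) = mex({0, 3}) = 1
G(12) = mex({1, 3}) = 0
G(13) = mex({0, 1, 2, 3}) = 4
G(14) = mex({0, 1, 2}) = 3
G(15) = mex({0, 1, 2}) = 3
G(16) = mex({0, 1, 2, 4}) = 3
G(17) = mex({0, 1, 3, 4}) = 2
G(18) = mex({0, 1, 3, 4}) = 2
G(19) = mex({0, 1, 3, 5}) = 2
G(20) = mex({0, 1, 2, 3, 5}) = 4
G(21) = mex({0, 1, 2, 3, 5}) = 4
G(22) = mex({1, 2, 6}) = 0
G(23) = mex({0, 1, 2, 3, 4, 6}) = 5
G(24) = mex({0, 1, 2, 3, 4}) = 5
G(25) = mex({0, 1, 3, 4, 7}) = 2
G(26) = mex({0, 1, 3, 4, 5, 7}) = 2
G(27) = mex({0, 1, 3, 5}) = 2
G(28) = mex({0, 1, 2, 5}) = 3
G(29) = mex({0, 1, 2, 4, 5, 6}) = 3
G(30) = mex({1, 2, 4, 6}) = 0
G(31) = mex({0, 1, 2, 3, 4, 6}) = 5
G(32) = mex({1, 2, 3, 4, 7}) = 0
G(33) = mex({0, 3, 7}) = 1
G(34) = mex({0, 2, 3, 5, 7}) = 1
G(35) = mex({0, 2, 3, 5, 6}) = 1
G(36) = mex({0, 1, 2, 5, 6}) = 3
G(37) = mex({0, 1, 2, 4, 5, 6}) = 3
G(38) = mex({0, 1, 2, 4}) = 3
G(39) = mex({0, 1, 2, 3, 4, 7}) = 5
G(40) = mex({0, 1, 2, 3, 4, 5, 7}) = 6
G(41) = mex({0, 1, 2, 3, 5, 7}) = 4
G(42) = mex({0, 1, 2, 3, 5, 6, 7}) = 4
G(43) = mex({0, 2, 3, 5, 6}) = 1
G(44) = mex({1, 2, 3, 4, 5, 6}) = 0
G(45) = mex({0, 1, 2, 3, 4, 6, 7}) = 5
G(46) = mex({0, 1, 2, 3, 4, 7}) = 5
G(47) = mex({0, 1, 2, 3, 4, 5, 7}) = 6
Therefore G(47) = 6.

6


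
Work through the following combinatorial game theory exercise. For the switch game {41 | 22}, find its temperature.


The game is {41 | 22}, a switch {a | b} with numbers a > b.
Cooling {a | b} by t gives {a - t | b + t}, which stops being hot when a - t = b + t, i.e. at t = (a - b)/2. So the temperature of a switch is (a - b)/2.
Temperature = (Left option - Right option) / 2
= (41 - (22)) / 2
= 19 / 2
= 19/2

19/2


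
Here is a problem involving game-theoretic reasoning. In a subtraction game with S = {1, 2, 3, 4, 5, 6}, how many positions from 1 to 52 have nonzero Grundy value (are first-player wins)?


Subtraction set S = {1, 2, 3, 4, 5, 6}, so G(n) = n mod 7.
G(n) = 0 when n is a multiple of 7.
Multiples of 7 in [1, 52]: 7
N-positions (nonzero Grundy) = 52 - 7 = 45

45


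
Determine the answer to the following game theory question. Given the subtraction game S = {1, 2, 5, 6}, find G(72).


The subtraction set is S = {1, 2, 5, 6}.
G(k) = mex{ G(k - s) : s in S, s <= k }. We compute iteratively: G(0) = 0.
G(1) = mex({0}) = 1
G(2) = mex({0, 1}) = 2
G(3) = mex({1, 2}) = 0
G(4) = mex({0, 2}) = 1
G(5) = mex({0, 1}) = 2
G(6) = mex({0, 1, 2}) = 3
G(7) = mex({1, 2, 3}) = 0
G(8) = mex({0, 2, 3}) = 1
G(9) = mex({0, 1}) = 2
G(10) = mex({1, 2}) = 0
G(11) = mex({0, 2, 3}) = 1
G(12) = mex({0, 1, 3}) = 2
Observe that G(7)..G(12) = 0, 1, 2, 0, 1, 2 repeats G(0)..G(5) = 0, 1, 2, 0, 1, 2.
For k >= max(S) = 6, G(k) is determined by the previous 6 values G(k-6)..G(k-1); a window of 6 consecutive values has recurred shifted by 7, so by induction G(k + 7) = G(k) for all k >= 0: the sequence is periodic from the start with period 7.
One period: G(0..6) = 0, 1, 2, 0, 1, 2, 3.
72 mod 7 = 2, so G(72) = G(2) = 2.

2


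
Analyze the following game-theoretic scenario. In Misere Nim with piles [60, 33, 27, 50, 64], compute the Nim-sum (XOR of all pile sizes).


We need the XOR (exclusive or) of all pile sizes.
After XOR-ing pile 1 (size 60): 0 XOR 60 = 60
After XOR-ing pile 2 (size 33): 60 XOR 33 = 29
After XOR-ing pile 3 (size 27): 29 XOR 27 = 6
After XOR-ing pile 4 (size 50): 6 XOR 50 = 52
After XOR-ing pile 5 (size 64): 52 XOR 64 = 116
The Nim-value of this position is 116.

116


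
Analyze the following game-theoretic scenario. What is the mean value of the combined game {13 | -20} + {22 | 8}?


G1 = {13 | -20}, G2 = {22 | 8}
Each is a switch {a | b} with numbers a > b; its mean value is (a + b)/2, and mean value is additive over game sums: m(G1 + G2) = m(G1) + m(G2).
Mean of G1 = (13 + (-20))/2 = -7/2 = -7/2
Mean of G2 = (22 + (8))/2 = 30/2 = 15
Mean of G1 + G2 = -7/2 + 15 = 23/2

23/2


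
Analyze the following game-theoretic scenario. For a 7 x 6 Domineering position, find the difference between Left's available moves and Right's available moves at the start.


Board is 7 x 6 (rows x cols).
Left (vertical) placements: (rows-1) * cols = 6 * 6 = 36
Right (horizontal) placements: rows * (cols-1) = 7 * 5 = 35
Advantage = Left - Right = 36 - 35 = 1

1


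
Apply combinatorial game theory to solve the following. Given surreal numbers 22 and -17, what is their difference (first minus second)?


x = 22, y = -17
x - y = 22 - -17 = 39

39


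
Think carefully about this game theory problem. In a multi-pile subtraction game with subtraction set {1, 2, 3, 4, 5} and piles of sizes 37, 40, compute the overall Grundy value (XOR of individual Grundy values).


Subtraction set: {1, 2, 3, 4, 5}
For this subtraction set, G(n) = n mod 6 (period = max + 1 = 6).
Pile 1 (size 37): G(37) = 37 mod 6 = 1
Pile 2 (size 40): G(40) = 40 mod 6 = 4
Total Grundy value = XOR of all: 1 XOR 4 = 5

5


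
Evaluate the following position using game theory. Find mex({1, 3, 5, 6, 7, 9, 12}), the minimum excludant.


Set = {1, 3, 5, 6, 7, 9, 12}
0 is NOT in the set. This is the mex.
mex = 0

0


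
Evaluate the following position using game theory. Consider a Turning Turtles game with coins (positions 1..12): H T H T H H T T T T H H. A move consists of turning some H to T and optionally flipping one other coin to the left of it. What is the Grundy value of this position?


Coins: H T H T H H T T T T H H
Key fact: a single head at position k behaves exactly like a Nim heap of size k (turning it to T and optionally flipping a coin at j < k corresponds to moving the heap from k to j, or to 0), and heads combine as a disjunctive sum (two heads at the same place would cancel, matching j XOR j = 0). So the Nim-value is the XOR of the 1-indexed positions of the heads.
Face-up positions (1-indexed): [1, 3, 5, 6, 11, 12]
XOR 0 with 1: 0 XOR 1 = 1
XOR 1 with 3: 1 XOR 3 = 2
XOR 2 with 5: 2 XOR 5 = 7
XOR 7 with 6: 7 XOR 6 = 1
XOR 1 with 11: 1 XOR 11 = 10
XOR 10 with 12: 10 XOR 12 = 6
Nim-value = 6

6


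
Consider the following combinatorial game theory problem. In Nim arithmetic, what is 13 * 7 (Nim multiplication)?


Nim multiplication is bilinear over XOR: (u XOR v) * w = (u*w) XOR (v*w).
So we split each operand into its bit components and XOR the pairwise Nim products.
13 = 1 + 4 + 8 (as XOR of powers of 2).
7 = 1 + 2 + 4 (as XOR of powers of 2).
Using the standard Nim-product table on single bits:
  2*2 = 3,   2*4 = 8,   2*8 = 12,
  4*4 = 6,   4*8 = 11,  8*8 = 13,
and  1*x = x (identity), k*l = l*k (commutative).
Pairwise Nim products:
  1 * 1 = 1
  1 * 2 = 2
  1 * 4 = 4
  4 * 1 = 4
  4 * 2 = 8
  4 * 4 = 6
  8 * 1 = 8
  8 * 2 = 12
  8 * 4 = 11
XOR them: 1 XOR 2 XOR 4 XOR 4 XOR 8 XOR 6 XOR 8 XOR 12 XOR 11 = 2.
Result: 13 * 7 = 2 (in Nim).

2


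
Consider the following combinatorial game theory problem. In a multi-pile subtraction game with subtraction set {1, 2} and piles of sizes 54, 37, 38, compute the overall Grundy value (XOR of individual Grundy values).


Subtraction set: {1, 2}
For this subtraction set, G(n) = n mod 3 (period = max + 1 = 3).
Pile 1 (size 54): G(54) = 54 mod 3 = 0
Pile 2 (size 37): G(37) = 37 mod 3 = 1
Pile 3 (size 38): G(38) = 38 mod 3 = 2
Total Grundy value = XOR of all: 0 XOR 1 XOR 2 = 3

3


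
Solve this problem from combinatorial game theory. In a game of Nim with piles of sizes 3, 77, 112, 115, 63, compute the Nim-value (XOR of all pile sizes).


We need the XOR (exclusive or) of all pile sizes.
After XOR-ing pile 1 (size 3): 0 XOR 3 = 3
After XOR-ing pile 2 (size 77): 3 XOR 77 = 78
After XOR-ing pile 3 (size 112): 78 XOR 112 = 62
After XOR-ing pile 4 (size 115): 62 XOR 115 = 77
After XOR-ing pile 5 (size 63): 77 XOR 63 = 114
The Nim-value of this position is 114.

114


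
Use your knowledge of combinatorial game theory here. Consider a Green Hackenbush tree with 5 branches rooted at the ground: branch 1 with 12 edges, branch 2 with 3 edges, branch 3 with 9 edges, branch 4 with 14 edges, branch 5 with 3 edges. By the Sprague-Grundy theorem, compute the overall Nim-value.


The tree has 5 branches from the ground vertex.
In Green Hackenbush, the Nim-value of a simple path of length k is k.
Branch 1: length 12, Nim-value = 12
Branch 2: length 3, Nim-value = 3
Branch 3: length 9, Nim-value = 9
Branch 4: length 14, Nim-value = 14
Branch 5: length 3, Nim-value = 3
Total Nim-value = XOR of all branch values:
0 XOR 12 = 12
12 XOR 3 = 15
15 XOR 9 = 6
6 XOR 14 = 8
8 XOR 3 = 11
Nim-value of the tree = 11

11


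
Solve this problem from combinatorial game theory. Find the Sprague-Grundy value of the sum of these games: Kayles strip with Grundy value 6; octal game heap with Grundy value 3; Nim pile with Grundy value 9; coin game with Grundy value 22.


By the Sprague-Grundy theorem, the Grundy value of a sum of games is the XOR of individual Grundy values.
Kayles strip: Grundy value = 6. Running XOR: 0 XOR 6 = 6
octal game heap: Grundy value = 3. Running XOR: 6 XOR 3 = 5
Nim pile: Grundy value = 9. Running XOR: 5 XOR 9 = 12
coin game: Grundy value = 22. Running XOR: 12 XOR 22 = 26
The combined Grundy value is 26.

26


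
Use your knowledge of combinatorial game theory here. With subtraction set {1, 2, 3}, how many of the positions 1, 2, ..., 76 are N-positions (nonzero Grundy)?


Subtraction set S = {1, 2, 3}, so G(n) = n mod 4.
G(n) = 0 when n is a multiple of 4.
Multiples of 4 in [1, 76]: 19
N-positions (nonzero Grundy) = 76 - 19 = 57

57


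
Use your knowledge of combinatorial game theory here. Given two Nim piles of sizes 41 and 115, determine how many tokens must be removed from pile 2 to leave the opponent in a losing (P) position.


Piles: 41 and 115
Current XOR: 41 XOR 115 = 90 (non-zero, so this is an N-position).
To make the XOR zero, we need to find a move that balances the piles.
For pile 2 (size 115): target = 115 XOR 90 = 41
We reduce pile 2 from 115 to 41.
Tokens removed: 115 - 41 = 74
Verification: 41 XOR 41 = 0

74


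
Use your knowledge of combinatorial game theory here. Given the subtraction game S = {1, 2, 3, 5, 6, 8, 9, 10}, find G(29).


The subtraction set is S = {1, 2, 3, 5, 6, 8, 9, 10}.
G(k) = mex{ G(k - s) : s in S, s <= k }. We compute iteratively: G(0) = 0.
G(1) = mex({0}) = 1
G(2) = mex({0, 1}) = 2
G(3) = mex({0, 1, 2}) = 3
G(4) = mex({1, 2, 3}) = 0
G(5) = mex({0, 2, 3}) = 1
G(6) = mex({0, 1, 3}) = 2
G(7) = mex({0, 1, 2}) = 3
G(8) = mex({0, 1, 2, 3}) = 4
G(9) = mex({0, 1, 2, 3, 4}) = 5
G(10) = mex({0, 1, 2, 3, 4, 5}) = 6
G(11) = mex({1, 2, 3, 4, 5, 6}) = 0
G(12) = mex({0, 2, 3, 5, 6}) = 1
G(13) = mex({0, 1, 3, 4, 6}) = 2
G(14) = mex({0, 1, 2, 4, 5}) = 3
G(15) = mex({1, 2, 3, 5, 6}) = 0
G(16) = mex({0, 2, 3, 4, 6}) = 1
G(17) = mex({0, 1, 3, 4, 5}) = 2
G(18) = mex({0, 1, 2, 4, 5, 6}) = 3
G(19) = mex({0, 1, 2, 3, 5, 6}) = 4
G(20) = mex({0, 1, 2, 3, 4, 6}) = 5
Observe that G(11)..G(20) = 0, 1, 2, 3, 0, 1, 2, 3, 4, 5 repeats G(0)..G(9) = 0, 1, 2, 3, 0, 1, 2, 3, 4, 5.
For k >= max(S) = 10, G(k) is determined by the previous 10 values G(k-10)..G(k-1); a window of 10 consecutive values has recurred shifted by 11, so by induction G(k + 11) = G(k) for all k >= 0: the sequence is periodic from the start with period 11.
One period: G(0..10) = 0, 1, 2, 3, 0, 1, 2, 3, 4, 5, 6.
29 mod 11 = 7, so G(29) = G(7) = 3.

3


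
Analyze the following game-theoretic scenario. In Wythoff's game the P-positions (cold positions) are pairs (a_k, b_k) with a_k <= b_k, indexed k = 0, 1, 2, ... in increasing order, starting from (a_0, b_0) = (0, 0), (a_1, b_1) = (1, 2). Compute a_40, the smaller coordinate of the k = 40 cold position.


By Wythoff's theorem, a_k = floor(k * phi) and b_k = floor(k * phi^2) = a_k + k, where phi = (1 + sqrt(5))/2 is the golden ratio.
phi = (1 + sqrt(5))/2 = 1.618034
k = 40
k * phi = 40 * 1.618034 = 64.721360
a_40 = floor(k * phi) = 64

64


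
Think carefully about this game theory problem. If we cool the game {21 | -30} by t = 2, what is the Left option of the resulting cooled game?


Original game: {21 | -30} (a switch {a | b} with a > b).
Cooling by t (for t below the temperature (a - b)/2 = 51/2) taxes each move by t: {a | b} cooled by t is {a - t | b + t}.
Cooling amount: t = 2
Cooled Left option: 21 - 2 = 19
Cooled Right option: -30 + 2 = -28
Cooled game: {19 | -28}
Left option = 19

19


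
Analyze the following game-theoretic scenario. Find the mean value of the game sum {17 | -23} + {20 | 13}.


G1 = {17 | -23}, G2 = {20 | 13}
Each is a switch {a | b} with numbers a > b; its mean value is (a + b)/2, and mean value is additive over game sums: m(G1 + G2) = m(G1) + m(G2).
Mean of G1 = (17 + (-23))/2 = -6/2 = -3
Mean of G2 = (20 + (13))/2 = 33/2 = 33/2
Mean of G1 + G2 = -3 + 33/2 = 27/2

27/2


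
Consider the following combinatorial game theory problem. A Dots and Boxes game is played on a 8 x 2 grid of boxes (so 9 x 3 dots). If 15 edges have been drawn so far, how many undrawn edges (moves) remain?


Grid: 8 x 2 boxes, i.e. 9 rows and 3 columns of dots.
Horizontal edges: (rows + 1) * cols = 9 * 2 = 18
Vertical edges: rows * (cols + 1) = 8 * 3 = 24
Total edges: 18 + 24 = 42
Edges drawn: 15
Remaining: 42 - 15 = 27

27


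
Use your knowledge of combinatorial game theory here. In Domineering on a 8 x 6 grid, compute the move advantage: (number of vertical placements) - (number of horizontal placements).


Board is 8 x 6 (rows x cols).
Left (vertical) placements: (rows-1) * cols = 7 * 6 = 42
Right (horizontal) placements: rows * (cols-1) = 8 * 5 = 40
Advantage = Left - Right = 42 - 40 = 2

2


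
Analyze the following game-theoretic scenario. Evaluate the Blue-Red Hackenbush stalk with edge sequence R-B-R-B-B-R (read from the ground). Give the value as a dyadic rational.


Edges (from ground): R-B-R-B-B-R
By Berlekamp's sign-expansion rule, a Blue-Red Hackenbush stalk has the value of the surreal number whose sign sequence is the edge sequence with B -> + and R -> -.
Sign sequence: -+-++-
Trace the sign expansion in the surreal number tree, starting from 0:
Edge 1: R (sign -) -> bounds (-inf, 0), value = -1
Edge 2: B (sign +) -> bounds (-1, 0), value = -1/2
Edge 3: R (sign -) -> bounds (-1, -1/2), value = -3/4
Edge 4: B (sign +) -> bounds (-3/4, -1/2), value = -5/8
Edge 5: B (sign +) -> bounds (-5/8, -1/2), value = -9/16
Edge 6: R (sign -) -> bounds (-5/8, -9/16), value = -19/32
Game value = -19/32

-19/32


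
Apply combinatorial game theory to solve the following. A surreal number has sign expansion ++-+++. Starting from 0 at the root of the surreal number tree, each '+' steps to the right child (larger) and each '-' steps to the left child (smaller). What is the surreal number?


Sign expansion: ++-+++
Rule: track bounds (lo, hi), initially (-inf, +inf). On '+', the current value becomes lo and we move to the simplest number in (value, hi): value + 1 if hi = +inf, otherwise the midpoint (value + hi)/2. On '-', the current value becomes hi and we move to value - 1 if lo = -inf, otherwise the midpoint (lo + value)/2.
Start at 0.
Step 1: sign = +, move right. Bounds: (0, +inf). Value = 1
Step 2: sign = +, move right. Bounds: (1, +inf). Value = 2
Step 3: sign = -, move left. Bounds: (1, 2). Value = 3/2
Step 4: sign = +, move right. Bounds: (3/2, 2). Value = 7/4
Step 5: sign = +, move right. Bounds: (7/4, 2). Value = 15/8
Step 6: sign = +, move right. Bounds: (15/8, 2). Value = 31/16
The surreal number with sign expansion ++-+++ is 31/16.

31/16


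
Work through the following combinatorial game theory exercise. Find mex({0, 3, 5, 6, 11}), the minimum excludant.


Set = {0, 3, 5, 6, 11}
0 is in the set.
1 is NOT in the set. This is the mex.
mex = 1

1


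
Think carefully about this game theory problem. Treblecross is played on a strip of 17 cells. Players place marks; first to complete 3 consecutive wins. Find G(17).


Treblecross: place X on empty cells; 3-in-a-row wins.
Playing within two cells of an existing X lets the opponent win at once, so sensible play treats the cells i-2..i+2 around each X as dead. The player left with no safe cell loses, so this is a normal-play take-away game on strips of safe cells.
Placing X at cell i (0-indexed) of a strip of k safe cells leaves independent strips of sizes max(0, i-2) and max(0, k-i-3). Hence G(k) = mex{ G(max(0,i-2)) XOR G(max(0,k-i-3)) : 0 <= i < k }, with G(0) = 0.
G(1): splits (0,0):0^0=0 -> mex({0}) = 1
G(2): splits (0,0):0^0=0 -> mex({0}) = 1
G(3): splits (0,0):0^0=0 -> mex({0}) = 1
G(4): splits (0,1):0^1=1 (0,0):0^0=0 -> mex({0, 1}) = 2
G(5): splits (0,2):0^1=1 (0,1):0^1=1 (0,0):0^0=0 -> mex({0, 1}) = 2
G(6) = mex({1}) = 0
G(7) = mex({0, 1, 2}) = 3
G(8) = mex({0, 1, 2}) = 3
G(9) = mex({0, 2}) = 1
G(10) = mex({0, 2, 3}) = 1
G(11) = mex({0, 3}) = 1
G(12) = mex({1, 3}) = 0
G(13) = mex({0, 1, 2, 3}) = 4
G(14) = mex({0, 1, 2}) = 3
G(15) = mex({0, 1, 2}) = 3
G(16) = mex({0, 1, 2, 4}) = 3
G(17) = mex({0, 1, 3, 4}) = 2
Therefore G(17) = 2.

2
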